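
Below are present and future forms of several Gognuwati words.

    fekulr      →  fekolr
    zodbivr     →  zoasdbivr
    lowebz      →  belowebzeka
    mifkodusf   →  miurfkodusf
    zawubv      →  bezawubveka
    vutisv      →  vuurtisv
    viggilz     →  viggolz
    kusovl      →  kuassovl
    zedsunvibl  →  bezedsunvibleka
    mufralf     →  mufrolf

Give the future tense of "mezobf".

bemezobfeka

zodbivr and fekulr both end in -r yet inflect differently (zoasdbivr, fekolr), so the final letter is not what conditions the rule; the second-to-last letter is.
"mezobf" has second-to-last letter 'b'. The stems whose second-to-last letter is 'b' (zedsunvibl → bezedsunvibleka, zawubv → bezawubveka, lowebz → belowebzeka) add be- … -eka around the stem.
The other patterns: stems whose second-to-last letter is 'v' insert -as- after the first vowel; stems whose second-to-last letter is 'l' change the last vowel to 'o'; stems whose second-to-last letter is 's' insert -ur- after the first vowel.
So mezobf → bemezobfeka.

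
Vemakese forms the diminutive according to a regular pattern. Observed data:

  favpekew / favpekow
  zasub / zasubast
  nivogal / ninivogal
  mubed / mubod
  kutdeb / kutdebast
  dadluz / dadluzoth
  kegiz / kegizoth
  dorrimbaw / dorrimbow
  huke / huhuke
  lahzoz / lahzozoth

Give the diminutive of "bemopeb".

bemopebast

zasub and dadluz both have last vowel 'u' yet inflect differently (zasubast, dadluzoth), so the last vowel is not what conditions the rule; the final letter is.
"bemopeb" ends in -b. The stems ending in -b (zasub → zasubast, kutdeb → kutdebast) add -ast.
The other patterns: stems ending in -z add -oth; stems ending in -d or -w change the last vowel to 'o'; stems ending in -e or -l repeat the first consonant+vowel as a prefix.
So bemopeb → bemopebast.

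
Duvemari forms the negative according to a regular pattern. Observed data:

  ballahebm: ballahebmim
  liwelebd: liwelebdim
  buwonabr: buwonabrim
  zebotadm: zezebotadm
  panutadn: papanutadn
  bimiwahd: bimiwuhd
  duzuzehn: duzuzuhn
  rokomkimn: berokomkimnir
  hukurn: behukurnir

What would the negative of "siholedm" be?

sisiholedm

"siholedm" has second-to-last letter 'd'. The stems whose second-to-last letter is 'd' (zebotadm → zezebotadm, panutadn → papanutadn) repeat the first consonant+vowel as a prefix.
So siholedm → sisiholedm.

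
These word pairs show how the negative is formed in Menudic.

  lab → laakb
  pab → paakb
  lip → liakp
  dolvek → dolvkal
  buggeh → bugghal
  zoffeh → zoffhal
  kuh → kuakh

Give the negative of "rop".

zoffeh and kuh both end in -h yet inflect differently (zoffhal, kuakh), so the final letter is not what conditions the rule; the number of vowels is.
"rop" has 1 vowel. The stems with 1 vowel (kuh → kuakh, lip → liakp, lab → laakb) insert -ak- after the first vowel.
The other pattern: stems with 2 vowels delete the last vowel and add -al.
So rop → roakp.

roakp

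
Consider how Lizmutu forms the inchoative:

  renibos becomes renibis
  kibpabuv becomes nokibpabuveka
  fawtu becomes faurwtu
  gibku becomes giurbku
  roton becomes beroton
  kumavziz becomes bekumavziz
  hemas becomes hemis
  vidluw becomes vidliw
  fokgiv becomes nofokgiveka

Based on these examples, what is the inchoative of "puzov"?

kibpabuv and gibku both have last vowel 'u' yet inflect differently (nokibpabuveka, giurbku), so the last vowel is not what conditions the rule; the final letter is.
"puzov" ends in -v. The stems ending in -v (fokgiv → nofokgiveka, kibpabuv → nokibpabuveka) add no- … -eka around the stem.
So puzov → nopuzoveka.

nopuzoveka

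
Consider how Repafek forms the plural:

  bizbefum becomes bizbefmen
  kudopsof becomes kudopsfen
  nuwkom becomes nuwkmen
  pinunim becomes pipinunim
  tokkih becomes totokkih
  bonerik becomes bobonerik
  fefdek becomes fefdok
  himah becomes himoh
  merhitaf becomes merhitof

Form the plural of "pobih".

bizbefum and pinunim both end in -m yet inflect differently (bizbefmen, pipinunim), so the final letter is not what conditions the rule; the last vowel is.
"pobih" has last vowel 'i'. The stems whose last vowel is 'i' (pinunim → pipinunim, tokkih → totokkih, bonerik → bobonerik) repeat the first consonant+vowel as a prefix.
The other patterns: stems whose last vowel is 'o' or 'u' delete the last vowel and add -en; stems whose last vowel is 'a' or 'e' change the last vowel to 'o'.
So pobih → popobih.

popobih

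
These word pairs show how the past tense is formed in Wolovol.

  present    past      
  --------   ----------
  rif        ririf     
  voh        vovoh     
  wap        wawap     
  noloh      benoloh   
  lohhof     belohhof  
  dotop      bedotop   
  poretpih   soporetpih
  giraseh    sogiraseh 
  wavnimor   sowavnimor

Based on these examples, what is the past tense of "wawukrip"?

voh and noloh both end in -h yet inflect differently (vovoh, benoloh), so the final letter is not what conditions the rule; the number of vowels is.
"wawukrip" has 3 vowels. The stems with 3 vowels (poretpih → soporetpih, giraseh → sogiraseh, wavnimor → sowavnimor) add the prefix so-.
So wawukrip → sowawukrip.

sowawukrip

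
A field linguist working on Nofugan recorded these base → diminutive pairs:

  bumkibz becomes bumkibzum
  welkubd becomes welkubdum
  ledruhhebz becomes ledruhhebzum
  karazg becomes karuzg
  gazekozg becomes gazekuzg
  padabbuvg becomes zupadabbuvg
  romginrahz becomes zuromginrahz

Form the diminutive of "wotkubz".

wotkubzum

karazg and padabbuvg both end in -g yet inflect differently (karuzg, zupadabbuvg), so the final letter is not what conditions the rule; the second-to-last letter is.
"wotkubz" has second-to-last letter 'b'. The stems whose second-to-last letter is 'b' (bumkibz → bumkibzum, welkubd → welkubdum, ledruhhebz → ledruhhebzum) add -um.
The other patterns: stems whose second-to-last letter is 'z' change the last vowel to 'u'; stems whose second-to-last letter is 'h' or 'v' add the prefix zu-.
So wotkubz → wotkubzum.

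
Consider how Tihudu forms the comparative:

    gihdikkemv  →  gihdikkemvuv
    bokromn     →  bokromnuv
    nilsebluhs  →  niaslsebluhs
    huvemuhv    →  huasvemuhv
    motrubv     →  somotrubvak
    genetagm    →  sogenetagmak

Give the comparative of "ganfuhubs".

soganfuhubsak

gihdikkemv and huvemuhv both end in -v yet inflect differently (gihdikkemvuv, huasvemuhv), so the final letter is not what conditions the rule; the second-to-last letter is.
"ganfuhubs" has second-to-last letter 'b'. The one such stem in the data (motrubv → somotrubvak) adds so- … -ak around the stem, so the same rule applies.
So ganfuhubs → soganfuhubsak.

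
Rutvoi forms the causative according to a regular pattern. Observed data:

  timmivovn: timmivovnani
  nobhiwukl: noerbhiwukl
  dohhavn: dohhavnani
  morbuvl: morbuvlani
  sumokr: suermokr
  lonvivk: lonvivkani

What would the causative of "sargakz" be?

morbuvl and nobhiwukl both end in -l yet inflect differently (morbuvlani, noerbhiwukl), so the final letter is not what conditions the rule; the second-to-last letter is.
"sargakz" has second-to-last letter 'k'. The stems whose second-to-last letter is 'k' (sumokr → suermokr, nobhiwukl → noerbhiwukl) insert -er- after the first vowel.
The other pattern: stems whose second-to-last letter is 'v' add -ani.
So sargakz → saerrgakz.

saerrgakz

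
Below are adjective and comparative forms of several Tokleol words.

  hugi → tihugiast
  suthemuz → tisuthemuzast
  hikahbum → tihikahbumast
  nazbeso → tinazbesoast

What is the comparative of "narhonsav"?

Every pair shown (hugi → tihugiast, suthemuz → tisuthemuzast, hikahbum → tihikahbumast, …) follows the same rule: add ti- … -ast around the stem.
So narhonsav → tinarhonsavast.

tinarhonsavast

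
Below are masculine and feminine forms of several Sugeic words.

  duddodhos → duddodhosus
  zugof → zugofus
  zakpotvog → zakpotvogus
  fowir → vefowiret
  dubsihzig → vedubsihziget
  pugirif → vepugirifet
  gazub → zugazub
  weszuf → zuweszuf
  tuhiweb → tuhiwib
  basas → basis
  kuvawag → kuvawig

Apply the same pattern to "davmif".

"davmif" has last vowel 'i'. The stems whose last vowel is 'i' (fowir → vefowiret, dubsihzig → vedubsihziget, pugirif → vepugirifet) add ve- … -et around the stem.
The other patterns: stems whose last vowel is 'o' add -us; stems whose last vowel is 'u' add the prefix zu-; stems whose last vowel is 'a' or 'e' change the last vowel to 'i'.
So davmif → vedavmifet.

vedavmifet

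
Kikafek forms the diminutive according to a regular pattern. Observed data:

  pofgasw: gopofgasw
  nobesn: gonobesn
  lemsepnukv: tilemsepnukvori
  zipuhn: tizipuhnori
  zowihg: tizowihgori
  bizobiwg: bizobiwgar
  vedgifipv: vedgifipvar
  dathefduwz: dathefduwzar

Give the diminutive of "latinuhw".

"latinuhw" has second-to-last letter 'h'. The stems whose second-to-last letter is 'h' (zipuhn → tizipuhnori, zowihg → tizowihgori) add ti- … -ori around the stem.
So latinuhw → tilatinuhwori.

tilatinuhwori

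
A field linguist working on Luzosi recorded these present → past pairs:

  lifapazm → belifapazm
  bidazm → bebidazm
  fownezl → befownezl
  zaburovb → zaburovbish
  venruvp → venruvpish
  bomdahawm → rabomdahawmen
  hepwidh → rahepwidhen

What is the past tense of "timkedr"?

lifapazm and bomdahawm both end in -m yet inflect differently (belifapazm, rabomdahawmen), so the final letter is not what conditions the rule; the second-to-last letter is.
"timkedr" has second-to-last letter 'd'. The one such stem in the data (hepwidh → rahepwidhen) adds ra- … -en around the stem, so the same rule applies.
The other patterns: stems whose second-to-last letter is 'z' add the prefix be-; stems whose second-to-last letter is 'v' add -ish.
So timkedr → ratimkedren.

ratimkedren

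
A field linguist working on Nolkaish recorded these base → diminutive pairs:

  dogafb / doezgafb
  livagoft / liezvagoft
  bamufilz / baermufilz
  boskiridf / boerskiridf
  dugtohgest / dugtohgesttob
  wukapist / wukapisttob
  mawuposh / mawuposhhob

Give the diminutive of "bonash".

bonashhob

livagoft and dugtohgest both end in -t yet inflect differently (liezvagoft, dugtohgesttob), so the final letter is not what conditions the rule; the second-to-last letter is.
"bonash" has second-to-last letter 's'. The stems whose second-to-last letter is 's' (dugtohgest → dugtohgesttob, wukapist → wukapisttob, mawuposh → mawuposhhob) double the final consonant and add -ob.
The other patterns: stems whose second-to-last letter is 'f' insert -ez- after the first vowel; stems whose second-to-last letter is 'd' or 'l' insert -er- after the first vowel.
So bonash → bonashhob.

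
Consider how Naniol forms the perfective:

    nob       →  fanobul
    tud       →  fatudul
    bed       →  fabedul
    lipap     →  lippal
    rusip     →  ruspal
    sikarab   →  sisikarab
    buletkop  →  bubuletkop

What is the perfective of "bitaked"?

bibitaked

nob and sikarab both end in -b yet inflect differently (fanobul, sisikarab), so the final letter is not what conditions the rule; the number of vowels is.
"bitaked" has 3 vowels. The stems with 3 vowels (sikarab → sisikarab, buletkop → bubuletkop) repeat the first consonant+vowel as a prefix.
The other patterns: stems with 1 vowel add fa- … -ul around the stem; stems with 2 vowels delete the last vowel and add -al.
So bitaked → bibitaked.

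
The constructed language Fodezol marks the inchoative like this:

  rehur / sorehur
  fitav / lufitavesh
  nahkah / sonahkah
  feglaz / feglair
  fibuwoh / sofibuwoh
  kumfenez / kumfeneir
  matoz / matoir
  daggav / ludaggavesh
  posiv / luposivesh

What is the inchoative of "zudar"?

daggav and feglaz both have last vowel 'a' yet inflect differently (ludaggavesh, feglair), so the last vowel is not what conditions the rule; the final letter is.
"zudar" ends in -r. The one such stem in the data (rehur → sorehur) adds the prefix so-, so the same rule applies.
So zudar → sozudar.

sozudar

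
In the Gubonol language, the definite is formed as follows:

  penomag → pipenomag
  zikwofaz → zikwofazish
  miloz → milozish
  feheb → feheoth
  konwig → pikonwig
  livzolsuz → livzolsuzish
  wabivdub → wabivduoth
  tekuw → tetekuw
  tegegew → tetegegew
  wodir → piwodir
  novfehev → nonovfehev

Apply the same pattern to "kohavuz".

kohavuzish

"kohavuz" ends in -z. The stems ending in -z (livzolsuz → livzolsuzish, zikwofaz → zikwofazish, miloz → milozish) add -ish.
So kohavuz → kohavuzish.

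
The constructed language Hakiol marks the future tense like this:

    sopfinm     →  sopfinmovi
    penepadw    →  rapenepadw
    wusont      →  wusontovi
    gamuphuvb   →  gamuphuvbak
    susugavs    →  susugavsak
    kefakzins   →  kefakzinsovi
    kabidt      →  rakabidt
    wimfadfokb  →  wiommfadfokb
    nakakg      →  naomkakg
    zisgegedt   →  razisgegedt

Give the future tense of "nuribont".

nuribontovi

"nuribont" has second-to-last letter 'n'. The stems whose second-to-last letter is 'n' (wusont → wusontovi, kefakzins → kefakzinsovi, sopfinm → sopfinmovi) add -ovi.
The other patterns: stems whose second-to-last letter is 'v' add -ak; stems whose second-to-last letter is 'd' add the prefix ra-; stems whose second-to-last letter is 'k' insert -om- after the first vowel.
So nuribont → nuribontovi.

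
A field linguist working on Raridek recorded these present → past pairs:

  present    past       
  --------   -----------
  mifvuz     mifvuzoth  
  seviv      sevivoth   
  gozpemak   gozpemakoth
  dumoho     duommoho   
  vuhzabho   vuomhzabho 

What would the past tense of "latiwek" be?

latiwekoth

gozpemak and dumoho both have 3 vowels yet inflect differently (gozpemakoth, duommoho), so the number of vowels is not what conditions the rule; whether the stem ends in a vowel or a consonant is.
"latiwek" ends in a consonant. The stems ending in a consonant (seviv → sevivoth, mifvuz → mifvuzoth, gozpemak → gozpemakoth) add -oth.
So latiwek → latiwekoth.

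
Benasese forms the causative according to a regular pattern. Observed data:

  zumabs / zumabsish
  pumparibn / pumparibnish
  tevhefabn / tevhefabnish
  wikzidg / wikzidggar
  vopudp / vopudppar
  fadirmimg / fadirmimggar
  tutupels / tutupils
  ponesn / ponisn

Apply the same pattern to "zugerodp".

"zugerodp" has second-to-last letter 'd'. The stems whose second-to-last letter is 'd' (wikzidg → wikzidggar, vopudp → vopudppar) double the final consonant and add -ar.
The other patterns: stems whose second-to-last letter is 'b' add -ish; stems whose second-to-last letter is 'l' or 's' change the last vowel to 'i'.
So zugerodp → zugerodppar.

zugerodppar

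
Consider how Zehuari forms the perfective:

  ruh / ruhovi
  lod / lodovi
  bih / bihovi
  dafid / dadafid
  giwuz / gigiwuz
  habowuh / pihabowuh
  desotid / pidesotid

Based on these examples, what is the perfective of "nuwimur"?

pinuwimur

"nuwimur" has 3 vowels. The stems with 3 vowels (habowuh → pihabowuh, desotid → pidesotid) add the prefix pi-.
The other patterns: stems with 1 vowel add -ovi; stems with 2 vowels repeat the first consonant+vowel as a prefix.
So nuwimur → pinuwimur.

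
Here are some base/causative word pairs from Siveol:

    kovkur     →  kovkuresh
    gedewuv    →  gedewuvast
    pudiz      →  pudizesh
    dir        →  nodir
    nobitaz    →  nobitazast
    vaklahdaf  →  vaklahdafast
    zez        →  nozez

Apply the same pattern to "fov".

zez and pudiz both end in -z yet inflect differently (nozez, pudizesh), so the final letter is not what conditions the rule; the number of vowels is.
"fov" has 1 vowel. The stems with 1 vowel (zez → nozez, dir → nodir) add the prefix no-.
The other patterns: stems with 2 vowels add -esh; stems with 3 vowels add -ast.
So fov → nofov.

nofov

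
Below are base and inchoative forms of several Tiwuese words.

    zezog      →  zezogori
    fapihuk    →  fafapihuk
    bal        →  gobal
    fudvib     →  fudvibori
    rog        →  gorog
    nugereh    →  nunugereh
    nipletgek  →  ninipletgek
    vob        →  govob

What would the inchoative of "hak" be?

gohak

vob and fudvib both end in -b yet inflect differently (govob, fudvibori), so the final letter is not what conditions the rule; the number of vowels is.
"hak" has 1 vowel. The stems with 1 vowel (rog → gorog, bal → gobal, vob → govob) add the prefix go-.
So hak → gohak.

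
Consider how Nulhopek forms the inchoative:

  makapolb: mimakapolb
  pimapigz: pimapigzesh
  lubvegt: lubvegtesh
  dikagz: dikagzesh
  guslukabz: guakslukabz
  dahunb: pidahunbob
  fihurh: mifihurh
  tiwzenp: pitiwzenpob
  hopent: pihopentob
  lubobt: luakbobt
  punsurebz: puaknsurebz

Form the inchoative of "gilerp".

hopent and lubobt both end in -t yet inflect differently (pihopentob, luakbobt), so the final letter is not what conditions the rule; the second-to-last letter is.
"gilerp" has second-to-last letter 'r'. The one such stem in the data (fihurh → mifihurh) adds the prefix mi-, so the same rule applies.
So gilerp → migilerp.

migilerp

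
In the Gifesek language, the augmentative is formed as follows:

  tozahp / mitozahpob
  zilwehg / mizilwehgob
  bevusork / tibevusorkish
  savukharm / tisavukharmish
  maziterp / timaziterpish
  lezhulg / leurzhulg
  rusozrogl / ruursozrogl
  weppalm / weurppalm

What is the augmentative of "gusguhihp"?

migusguhihpob

tozahp and maziterp both end in -p yet inflect differently (mitozahpob, timaziterpish), so the final letter is not what conditions the rule; the second-to-last letter is.
"gusguhihp" has second-to-last letter 'h'. The stems whose second-to-last letter is 'h' (tozahp → mitozahpob, zilwehg → mizilwehgob) add mi- … -ob around the stem.
The other patterns: stems whose second-to-last letter is 'r' add ti- … -ish around the stem; stems whose second-to-last letter is 'g' or 'l' insert -ur- after the first vowel.
So gusguhihp → migusguhihpob.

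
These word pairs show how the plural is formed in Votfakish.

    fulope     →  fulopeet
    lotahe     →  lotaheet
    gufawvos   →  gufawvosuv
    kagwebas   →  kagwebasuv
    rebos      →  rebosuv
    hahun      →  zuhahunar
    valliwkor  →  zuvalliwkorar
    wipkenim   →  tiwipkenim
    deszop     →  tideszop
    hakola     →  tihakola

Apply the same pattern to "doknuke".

doknukeet

gufawvos and valliwkor both have last vowel 'o' yet inflect differently (gufawvosuv, zuvalliwkorar), so the last vowel is not what conditions the rule; the final letter is.
"doknuke" ends in -e. The stems ending in -e (fulope → fulopeet, lotahe → lotaheet) add -et.
So doknuke → doknukeet.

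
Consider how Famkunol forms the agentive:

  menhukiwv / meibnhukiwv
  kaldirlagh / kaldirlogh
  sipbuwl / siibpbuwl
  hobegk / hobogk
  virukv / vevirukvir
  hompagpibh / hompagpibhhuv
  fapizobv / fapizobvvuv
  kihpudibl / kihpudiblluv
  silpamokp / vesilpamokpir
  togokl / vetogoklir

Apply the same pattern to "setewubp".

setewubppuv

hompagpibh and kaldirlagh both end in -h yet inflect differently (hompagpibhhuv, kaldirlogh), so the final letter is not what conditions the rule; the second-to-last letter is.
"setewubp" has second-to-last letter 'b'. The stems whose second-to-last letter is 'b' (kihpudibl → kihpudiblluv, hompagpibh → hompagpibhhuv, fapizobv → fapizobvvuv) double the final consonant and add -uv.
The other patterns: stems whose second-to-last letter is 'g' change the last vowel to 'o'; stems whose second-to-last letter is 'k' add ve- … -ir around the stem; stems whose second-to-last letter is 'w' insert -ib- after the first vowel.
So setewubp → setewubppuv.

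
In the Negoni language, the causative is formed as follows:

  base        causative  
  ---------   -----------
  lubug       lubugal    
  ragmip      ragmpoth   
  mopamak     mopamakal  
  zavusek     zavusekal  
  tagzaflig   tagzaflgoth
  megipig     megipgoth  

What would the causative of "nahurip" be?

megipig and lubug both end in -g yet inflect differently (megipgoth, lubugal), so the final letter is not what conditions the rule; the last vowel is.
"nahurip" has last vowel 'i'. The stems whose last vowel is 'i' (megipig → megipgoth, ragmip → ragmpoth, tagzaflig → tagzaflgoth) delete the last vowel and add -oth.
So nahurip → nahurpoth.

nahurpoth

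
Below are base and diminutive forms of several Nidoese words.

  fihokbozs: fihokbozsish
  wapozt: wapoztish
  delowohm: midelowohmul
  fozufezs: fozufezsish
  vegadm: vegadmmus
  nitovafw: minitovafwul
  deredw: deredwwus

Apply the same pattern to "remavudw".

vegadm and delowohm both end in -m yet inflect differently (vegadmmus, midelowohmul), so the final letter is not what conditions the rule; the second-to-last letter is.
"remavudw" has second-to-last letter 'd'. The stems whose second-to-last letter is 'd' (vegadm → vegadmmus, deredw → deredwwus) double the final consonant and add -us.
So remavudw → remavudwwus.

remavudwwus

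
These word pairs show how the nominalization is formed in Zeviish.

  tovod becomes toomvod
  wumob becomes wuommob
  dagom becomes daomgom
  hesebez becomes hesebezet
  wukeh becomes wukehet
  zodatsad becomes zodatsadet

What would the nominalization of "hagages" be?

"hagages" has last vowel 'e'. The stems whose last vowel is 'e' (wukeh → wukehet, hesebez → hesebezet) add -et.
So hagages → hagageset.

hagageset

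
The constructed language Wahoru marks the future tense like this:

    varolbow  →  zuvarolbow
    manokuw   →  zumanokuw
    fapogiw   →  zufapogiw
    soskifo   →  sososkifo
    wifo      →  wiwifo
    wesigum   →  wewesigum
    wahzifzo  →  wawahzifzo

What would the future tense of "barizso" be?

babarizso

varolbow and soskifo both have last vowel 'o' yet inflect differently (zuvarolbow, sososkifo), so the last vowel is not what conditions the rule; the final letter is.
"barizso" ends in -o. The stems ending in -o (soskifo → sososkifo, wifo → wiwifo, wahzifzo → wawahzifzo) repeat the first consonant+vowel as a prefix.
The other pattern: stems ending in -w add the prefix zu-.
So barizso → babarizso.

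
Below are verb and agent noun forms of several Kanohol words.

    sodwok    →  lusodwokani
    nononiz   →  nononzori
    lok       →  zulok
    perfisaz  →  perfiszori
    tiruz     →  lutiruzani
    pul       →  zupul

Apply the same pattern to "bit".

lok and sodwok both end in -k yet inflect differently (zulok, lusodwokani), so the final letter is not what conditions the rule; the number of vowels is.
"bit" has 1 vowel. The stems with 1 vowel (pul → zupul, lok → zulok) add the prefix zu-.
The other patterns: stems with 2 vowels add lu- … -ani around the stem; stems with 3 vowels delete the last vowel and add -ori.
So bit → zubit.

zubit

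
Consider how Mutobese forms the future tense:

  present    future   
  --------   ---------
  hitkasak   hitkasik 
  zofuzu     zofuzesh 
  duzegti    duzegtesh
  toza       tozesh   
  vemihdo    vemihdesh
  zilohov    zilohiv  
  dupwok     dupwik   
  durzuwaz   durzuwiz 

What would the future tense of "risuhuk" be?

risuhik

durzuwaz and toza both have last vowel 'a' yet inflect differently (durzuwiz, tozesh), so the last vowel is not what conditions the rule; whether the stem ends in a vowel or a consonant is.
"risuhuk" ends in a consonant. The stems ending in a consonant (durzuwaz → durzuwiz, zilohov → zilohiv, dupwok → dupwik) change the last vowel to 'i'.
So risuhuk → risuhik.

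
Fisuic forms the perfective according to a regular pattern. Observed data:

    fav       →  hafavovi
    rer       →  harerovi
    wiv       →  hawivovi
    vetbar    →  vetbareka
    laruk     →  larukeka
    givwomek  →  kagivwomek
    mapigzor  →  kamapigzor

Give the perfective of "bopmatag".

"bopmatag" has 3 vowels. The stems with 3 vowels (givwomek → kagivwomek, mapigzor → kamapigzor) add the prefix ka-.
So bopmatag → kabopmatag.

kabopmatag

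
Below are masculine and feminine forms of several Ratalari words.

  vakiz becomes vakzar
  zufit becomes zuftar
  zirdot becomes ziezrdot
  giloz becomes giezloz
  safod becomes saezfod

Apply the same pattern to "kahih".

zufit and zirdot both end in -t yet inflect differently (zuftar, ziezrdot), so the final letter is not what conditions the rule; the last vowel is.
"kahih" has last vowel 'i'. The stems whose last vowel is 'i' (vakiz → vakzar, zufit → zuftar) delete the last vowel and add -ar.
So kahih → kahhar.

kahhar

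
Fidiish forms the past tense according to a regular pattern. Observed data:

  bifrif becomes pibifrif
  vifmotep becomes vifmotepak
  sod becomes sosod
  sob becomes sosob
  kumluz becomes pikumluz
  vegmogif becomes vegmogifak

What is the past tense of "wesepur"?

wesepurak

bifrif and vegmogif both end in -f yet inflect differently (pibifrif, vegmogifak), so the final letter is not what conditions the rule; the number of vowels is.
"wesepur" has 3 vowels. The stems with 3 vowels (vegmogif → vegmogifak, vifmotep → vifmotepak) add -ak.
So wesepur → wesepurak.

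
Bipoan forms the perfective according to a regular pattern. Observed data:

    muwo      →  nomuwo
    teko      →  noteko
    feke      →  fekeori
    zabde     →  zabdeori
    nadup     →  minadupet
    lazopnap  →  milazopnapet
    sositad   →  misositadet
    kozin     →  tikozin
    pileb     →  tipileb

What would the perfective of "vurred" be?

"vurred" ends in -d. The one such stem in the data (sositad → misositadet) adds mi- … -et around the stem, so the same rule applies.
The other patterns: stems ending in -o add the prefix no-; stems ending in -e add -ori; stems ending in -b or -n add the prefix ti-.
So vurred → mivurredet.

mivurredet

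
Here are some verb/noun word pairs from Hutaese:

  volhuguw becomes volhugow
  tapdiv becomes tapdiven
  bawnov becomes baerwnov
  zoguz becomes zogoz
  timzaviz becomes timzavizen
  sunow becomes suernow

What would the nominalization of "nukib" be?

"nukib" has last vowel 'i'. The stems whose last vowel is 'i' (tapdiv → tapdiven, timzaviz → timzavizen) add -en.
So nukib → nukiben.

nukiben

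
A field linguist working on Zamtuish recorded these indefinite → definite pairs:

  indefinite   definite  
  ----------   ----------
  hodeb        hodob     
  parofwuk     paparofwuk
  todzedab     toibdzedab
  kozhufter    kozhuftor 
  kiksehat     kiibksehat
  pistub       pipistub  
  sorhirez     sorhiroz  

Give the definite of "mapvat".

todzedab and pistub both end in -b yet inflect differently (toibdzedab, pipistub), so the final letter is not what conditions the rule; the last vowel is.
"mapvat" has last vowel 'a'. The stems whose last vowel is 'a' (todzedab → toibdzedab, kiksehat → kiibksehat) insert -ib- after the first vowel.
So mapvat → maibpvat.

maibpvat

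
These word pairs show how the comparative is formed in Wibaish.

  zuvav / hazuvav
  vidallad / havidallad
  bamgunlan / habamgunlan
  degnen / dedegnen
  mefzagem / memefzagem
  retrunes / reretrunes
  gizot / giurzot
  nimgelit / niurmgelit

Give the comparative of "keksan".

hakeksan

"keksan" has last vowel 'a'. The stems whose last vowel is 'a' (zuvav → hazuvav, vidallad → havidallad, bamgunlan → habamgunlan) add the prefix ha-.
So keksan → hakeksan.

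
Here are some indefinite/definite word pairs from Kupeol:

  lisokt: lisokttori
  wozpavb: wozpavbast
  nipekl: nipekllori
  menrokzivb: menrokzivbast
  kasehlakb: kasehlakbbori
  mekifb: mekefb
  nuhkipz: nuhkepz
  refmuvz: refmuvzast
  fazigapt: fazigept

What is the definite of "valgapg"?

"valgapg" has second-to-last letter 'p'. The stems whose second-to-last letter is 'p' (fazigapt → fazigept, nuhkipz → nuhkepz) change the last vowel to 'e'.
The other patterns: stems whose second-to-last letter is 'k' double the final consonant and add -ori; stems whose second-to-last letter is 'v' add -ast.
So valgapg → valgepg.

valgepg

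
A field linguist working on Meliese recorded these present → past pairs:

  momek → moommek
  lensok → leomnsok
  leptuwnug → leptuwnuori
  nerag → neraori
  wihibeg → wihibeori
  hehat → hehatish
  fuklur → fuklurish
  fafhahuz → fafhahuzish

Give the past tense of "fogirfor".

momek and wihibeg both have last vowel 'e' yet inflect differently (moommek, wihibeori), so the last vowel is not what conditions the rule; the final letter is.
"fogirfor" ends in -r. The one such stem in the data (fuklur → fuklurish) adds -ish, so the same rule applies.
So fogirfor → fogirforish.

fogirforish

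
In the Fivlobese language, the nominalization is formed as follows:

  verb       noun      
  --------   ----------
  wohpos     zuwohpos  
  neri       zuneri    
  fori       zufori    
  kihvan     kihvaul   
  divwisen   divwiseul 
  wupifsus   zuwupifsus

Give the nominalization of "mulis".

"mulis" ends in -s. The stems ending in -s (wupifsus → zuwupifsus, wohpos → zuwohpos) add the prefix zu-.
The other pattern: stems ending in -n drop the final letter and add -ul.
So mulis → zumulis.

zumulis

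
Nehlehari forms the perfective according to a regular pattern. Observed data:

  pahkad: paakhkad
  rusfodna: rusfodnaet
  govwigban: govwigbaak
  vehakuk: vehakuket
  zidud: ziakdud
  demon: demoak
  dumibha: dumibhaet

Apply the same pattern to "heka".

pahkad and govwigban both have last vowel 'a' yet inflect differently (paakhkad, govwigbaak), so the last vowel is not what conditions the rule; the final letter is.
"heka" ends in -a. The stems ending in -a (rusfodna → rusfodnaet, dumibha → dumibhaet) add -et.
The other patterns: stems ending in -d insert -ak- after the first vowel; stems ending in -n drop the final letter and add -ak.
So heka → hekaet.

hekaet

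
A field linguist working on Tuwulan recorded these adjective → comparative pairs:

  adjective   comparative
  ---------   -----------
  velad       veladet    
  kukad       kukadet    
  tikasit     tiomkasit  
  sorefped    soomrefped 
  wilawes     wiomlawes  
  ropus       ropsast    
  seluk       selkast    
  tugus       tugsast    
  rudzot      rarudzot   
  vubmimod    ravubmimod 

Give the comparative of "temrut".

velad and sorefped both end in -d yet inflect differently (veladet, soomrefped), so the final letter is not what conditions the rule; the last vowel is.
"temrut" has last vowel 'u'. The stems whose last vowel is 'u' (ropus → ropsast, seluk → selkast, tugus → tugsast) delete the last vowel and add -ast.
The other patterns: stems whose last vowel is 'a' add -et; stems whose last vowel is 'e' or 'i' insert -om- after the first vowel; stems whose last vowel is 'o' add the prefix ra-.
So temrut → temrtast.

temrtast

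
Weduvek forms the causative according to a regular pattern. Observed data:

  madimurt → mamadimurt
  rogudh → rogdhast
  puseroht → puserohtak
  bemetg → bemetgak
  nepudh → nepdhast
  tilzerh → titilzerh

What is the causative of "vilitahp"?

vilitahpak

rogudh and tilzerh both end in -h yet inflect differently (rogdhast, titilzerh), so the final letter is not what conditions the rule; the second-to-last letter is.
"vilitahp" has second-to-last letter 'h'. The one such stem in the data (puseroht → puserohtak) adds -ak, so the same rule applies.
So vilitahp → vilitahpak.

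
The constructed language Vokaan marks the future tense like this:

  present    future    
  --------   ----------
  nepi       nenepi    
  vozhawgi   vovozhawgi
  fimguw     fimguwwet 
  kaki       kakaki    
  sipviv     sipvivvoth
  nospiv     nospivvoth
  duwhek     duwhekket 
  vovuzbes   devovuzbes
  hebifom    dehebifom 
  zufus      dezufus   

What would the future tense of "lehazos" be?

delehazos

vovuzbes and duwhek both have last vowel 'e' yet inflect differently (devovuzbes, duwhekket), so the last vowel is not what conditions the rule; the final letter is.
"lehazos" ends in -s. The stems ending in -s (vovuzbes → devovuzbes, zufus → dezufus) add the prefix de-.
The other patterns: stems ending in -k or -w double the final consonant and add -et; stems ending in -i repeat the first consonant+vowel as a prefix; stems ending in -v double the final consonant and add -oth.
So lehazos → delehazos.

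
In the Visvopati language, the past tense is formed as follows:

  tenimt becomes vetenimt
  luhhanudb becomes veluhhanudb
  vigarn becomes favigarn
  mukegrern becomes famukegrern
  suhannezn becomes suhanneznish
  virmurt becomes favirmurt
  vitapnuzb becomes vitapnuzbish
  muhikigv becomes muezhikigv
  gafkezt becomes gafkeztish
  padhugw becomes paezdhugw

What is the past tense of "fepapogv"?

feezpapogv

"fepapogv" has second-to-last letter 'g'. The stems whose second-to-last letter is 'g' (padhugw → paezdhugw, muhikigv → muezhikigv) insert -ez- after the first vowel.
So fepapogv → feezpapogv.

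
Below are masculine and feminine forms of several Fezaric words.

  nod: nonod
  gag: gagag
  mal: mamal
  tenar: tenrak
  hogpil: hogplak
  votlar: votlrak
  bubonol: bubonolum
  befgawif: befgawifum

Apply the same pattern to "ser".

"ser" has 1 vowel. The stems with 1 vowel (nod → nonod, gag → gagag, mal → mamal) repeat the first consonant+vowel as a prefix.
So ser → seser.

seser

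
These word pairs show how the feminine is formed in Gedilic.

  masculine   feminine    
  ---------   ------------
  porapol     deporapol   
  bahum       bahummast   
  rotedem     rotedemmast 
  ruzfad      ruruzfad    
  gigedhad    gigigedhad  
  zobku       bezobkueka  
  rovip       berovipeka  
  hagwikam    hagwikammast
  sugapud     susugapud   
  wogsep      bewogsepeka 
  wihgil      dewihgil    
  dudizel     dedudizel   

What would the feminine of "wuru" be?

bewurueka

"wuru" ends in -u. The one such stem in the data (zobku → bezobkueka) adds be- … -eka around the stem, so the same rule applies.
So wuru → bewurueka.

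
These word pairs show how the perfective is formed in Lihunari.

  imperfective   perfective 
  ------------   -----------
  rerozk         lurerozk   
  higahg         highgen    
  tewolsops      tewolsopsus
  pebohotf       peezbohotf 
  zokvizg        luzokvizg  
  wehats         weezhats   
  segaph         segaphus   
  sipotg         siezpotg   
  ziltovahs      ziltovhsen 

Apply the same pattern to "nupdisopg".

nupdisopgus

wehats and tewolsops both end in -s yet inflect differently (weezhats, tewolsopsus), so the final letter is not what conditions the rule; the second-to-last letter is.
"nupdisopg" has second-to-last letter 'p'. The stems whose second-to-last letter is 'p' (tewolsops → tewolsopsus, segaph → segaphus) add -us.
So nupdisopg → nupdisopgus.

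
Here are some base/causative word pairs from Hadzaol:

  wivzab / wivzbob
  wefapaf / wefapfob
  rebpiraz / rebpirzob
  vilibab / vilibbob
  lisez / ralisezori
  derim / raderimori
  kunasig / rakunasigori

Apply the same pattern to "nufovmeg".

rebpiraz and lisez both end in -z yet inflect differently (rebpirzob, ralisezori), so the final letter is not what conditions the rule; the last vowel is.
"nufovmeg" has last vowel 'e'. The one such stem in the data (lisez → ralisezori) adds ra- … -ori around the stem, so the same rule applies.
The other pattern: stems whose last vowel is 'a' delete the last vowel and add -ob.
So nufovmeg → ranufovmegori.

ranufovmegori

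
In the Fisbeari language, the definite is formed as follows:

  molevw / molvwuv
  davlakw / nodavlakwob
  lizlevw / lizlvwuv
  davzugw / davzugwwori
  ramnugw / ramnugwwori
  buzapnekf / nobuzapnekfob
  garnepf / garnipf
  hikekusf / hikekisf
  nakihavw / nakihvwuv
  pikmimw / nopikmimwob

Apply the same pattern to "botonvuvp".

botonvvpuv

"botonvuvp" has second-to-last letter 'v'. The stems whose second-to-last letter is 'v' (lizlevw → lizlvwuv, molevw → molvwuv, nakihavw → nakihvwuv) delete the last vowel and add -uv.
So botonvuvp → botonvvpuv.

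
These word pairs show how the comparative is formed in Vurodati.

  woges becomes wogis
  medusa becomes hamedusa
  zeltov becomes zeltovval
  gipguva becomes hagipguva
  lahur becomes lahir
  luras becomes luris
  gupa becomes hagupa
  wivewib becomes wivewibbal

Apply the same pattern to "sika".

hasika

gipguva and luras both have last vowel 'a' yet inflect differently (hagipguva, luris), so the last vowel is not what conditions the rule; the final letter is.
"sika" ends in -a. The stems ending in -a (gipguva → hagipguva, gupa → hagupa, medusa → hamedusa) add the prefix ha-.
So sika → hasika.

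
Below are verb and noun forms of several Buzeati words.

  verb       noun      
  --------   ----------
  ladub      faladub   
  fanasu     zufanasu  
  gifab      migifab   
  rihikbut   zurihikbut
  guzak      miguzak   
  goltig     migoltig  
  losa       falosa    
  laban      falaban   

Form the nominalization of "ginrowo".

miginrowo

gifab and ladub both end in -b yet inflect differently (migifab, faladub), so the final letter is not what conditions the rule; the first letter is.
"ginrowo" begins with g-. The stems beginning with g- (gifab → migifab, guzak → miguzak, goltig → migoltig) add the prefix mi-.
The other patterns: stems beginning with l- add the prefix fa-; stems beginning with f- or r- add the prefix zu-.
So ginrowo → miginrowo.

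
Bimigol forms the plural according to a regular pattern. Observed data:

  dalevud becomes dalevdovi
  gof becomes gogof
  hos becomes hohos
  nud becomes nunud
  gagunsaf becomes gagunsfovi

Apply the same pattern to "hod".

gof and gagunsaf both end in -f yet inflect differently (gogof, gagunsfovi), so the final letter is not what conditions the rule; the number of vowels is.
"hod" has 1 vowel. The stems with 1 vowel (gof → gogof, nud → nunud, hos → hohos) repeat the first consonant+vowel as a prefix.
The other pattern: stems with 3 vowels delete the last vowel and add -ovi.
So hod → hohod.

hohod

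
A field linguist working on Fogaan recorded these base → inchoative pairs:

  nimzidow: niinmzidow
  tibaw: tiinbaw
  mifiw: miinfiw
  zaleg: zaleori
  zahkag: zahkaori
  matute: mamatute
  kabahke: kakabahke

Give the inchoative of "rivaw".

tibaw and zahkag both have last vowel 'a' yet inflect differently (tiinbaw, zahkaori), so the last vowel is not what conditions the rule; the final letter is.
"rivaw" ends in -w. The stems ending in -w (nimzidow → niinmzidow, tibaw → tiinbaw, mifiw → miinfiw) insert -in- after the first vowel.
The other patterns: stems ending in -g drop the final letter and add -ori; stems ending in -e repeat the first consonant+vowel as a prefix.
So rivaw → riinvaw.

riinvaw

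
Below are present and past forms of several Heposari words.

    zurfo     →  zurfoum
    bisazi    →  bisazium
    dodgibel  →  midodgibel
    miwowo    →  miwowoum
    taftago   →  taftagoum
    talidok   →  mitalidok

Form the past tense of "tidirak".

mitidirak

miwowo and talidok both have last vowel 'o' yet inflect differently (miwowoum, mitalidok), so the last vowel is not what conditions the rule; whether the stem ends in a vowel or a consonant is.
"tidirak" ends in a consonant. The stems ending in a consonant (dodgibel → midodgibel, talidok → mitalidok) add the prefix mi-.
So tidirak → mitidirak.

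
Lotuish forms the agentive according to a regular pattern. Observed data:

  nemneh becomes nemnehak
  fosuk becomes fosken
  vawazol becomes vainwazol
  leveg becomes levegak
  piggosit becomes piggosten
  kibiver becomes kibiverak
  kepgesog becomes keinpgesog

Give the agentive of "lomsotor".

leveg and kepgesog both end in -g yet inflect differently (levegak, keinpgesog), so the final letter is not what conditions the rule; the last vowel is.
"lomsotor" has last vowel 'o'. The stems whose last vowel is 'o' (kepgesog → keinpgesog, vawazol → vainwazol) insert -in- after the first vowel.
So lomsotor → loinmsotor.

loinmsotor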